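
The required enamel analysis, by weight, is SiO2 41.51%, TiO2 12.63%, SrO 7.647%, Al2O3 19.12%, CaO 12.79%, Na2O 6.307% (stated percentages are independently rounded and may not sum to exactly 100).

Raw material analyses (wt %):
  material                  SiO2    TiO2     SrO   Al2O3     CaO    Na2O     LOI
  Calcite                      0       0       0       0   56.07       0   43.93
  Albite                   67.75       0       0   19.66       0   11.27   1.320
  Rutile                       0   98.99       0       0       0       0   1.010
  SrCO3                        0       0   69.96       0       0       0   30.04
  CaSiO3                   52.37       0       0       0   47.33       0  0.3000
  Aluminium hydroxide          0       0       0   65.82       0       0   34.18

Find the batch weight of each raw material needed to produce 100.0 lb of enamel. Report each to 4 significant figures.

The working math holds exact precision through the solve. Intermediates appear rounded to 4 significant digits in the printout; exactly one rounding lands on each reported number; derived quantities, including glass mass, six oxide percentages, yield, totals, LOI, are carried from the weighed amounts per 100.0 lb of glass at exact precision as written in problem or answer.
The oxide mass targets at 100.0 lb enamel:
  SiO2: 41.51% × 100.0 = 41.51 lb
  TiO2: 12.63% × 100.0 = 12.63 lb
  SrO: 7.647% × 100.0 = 7.647 lb
  Al2O3: 19.12% × 100.0 = 19.12 lb
  CaO: 12.79% × 100.0 = 12.79 lb
  Na2O: 6.307% × 100.0 = 6.307 lb
Sums-versus-targets review working from each reported weight, for the quoted basis mass (oxide sums agree with the targets up to rounding of the answer):
  SiO2: 55.96·0.6775 + 6.865·0.5237 = 41.51 lb (target 41.51 lb)
  TiO2: 12.76·0.9899 = 12.63 lb (target 12.63 lb)
  SrO: 10.93·0.6996 = 7.647 lb (target 7.647 lb)
  Al2O3: 55.96·0.1966 + 12.33·0.6582 = 19.12 lb (target 19.12 lb)
  CaO: 17.02·0.5607 + 6.865·0.4733 = 12.79 lb (target 12.79 lb)
  Na2O: 55.96·0.1127 = 6.307 lb (target 6.307 lb)
Glass-mass bookkeeping: the batch minus its LOI: 100.0 lb (oxide target masses add up to 100.0 lb; against the stated basis, 100.0 lb — any gap is answer rounding).
Adding the batch up: Σ batch = 115.9 lb; the LOI term Σ batch·LOI equals 15.86 lb; glass ÷ batch gives a yield of 86.31%.

Batch per 100.0 lb enamel:
  Calcite: 17.02 lb
  Albite: 55.96 lb
  Rutile: 12.76 lb
  SrCO3: 10.93 lb
  CaSiO3: 6.865 lb
  Aluminium hydroxide: 12.33 lb
Total batch = 115.9 lb; LOI loss = 15.86 lb; yield = 86.31%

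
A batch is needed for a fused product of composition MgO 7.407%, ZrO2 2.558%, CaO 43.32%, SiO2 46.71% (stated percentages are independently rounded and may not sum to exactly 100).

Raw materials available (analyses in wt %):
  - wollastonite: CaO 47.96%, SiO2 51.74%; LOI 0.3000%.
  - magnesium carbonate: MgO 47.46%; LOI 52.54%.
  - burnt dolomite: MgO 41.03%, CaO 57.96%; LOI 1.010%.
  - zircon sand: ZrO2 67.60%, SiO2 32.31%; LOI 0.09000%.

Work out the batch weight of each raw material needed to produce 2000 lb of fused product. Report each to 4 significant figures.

Values along the way are displayed rounded to four significant figures; every computation carries full precision in all steps; every reported number is rounded once only — all derived quantities, which include LOI, yield, the totals, net glass mass, the four compositions, are recomputed at full float precision, as quoted within the problem or answer text, from the batch weights on 2000 lb of glass.
Target oxide masses per 2000 lb fused product:
  MgO: 7.407% × 2000 = 148.1 lb
  ZrO2: 2.558% × 2000 = 51.16 lb
  CaO: 43.32% × 2000 = 866.4 lb
  SiO2: 46.71% × 2000 = 934.2 lb
Checking each oxide sum given the weights on record, under the basis named above (sums match the target masses exact up to rounding of places):
  MgO: 277.7·0.4746 + 39.88·0.4103 = 148.2 lb (target 148.1 lb)
  ZrO2: 75.68·0.6760 = 51.16 lb (target 51.16 lb)
  CaO: 1758·0.4796 + 39.88·0.5796 = 866.3 lb (target 866.4 lb)
  SiO2: 1758·0.5174 + 75.68·0.3231 = 934.0 lb (target 934.2 lb)
Glass-mass closure: the batch minus its LOI: 2000 lb (the targets, summed, come to 2000 lb; basis as stated: 2000 lb — deltas are rounding alone).
Whole-batch sum: Σ batch = 2151 lb; loss to ignition Σ batch·LOI = 151.6 lb; yield, glass over the total, = 92.95%.

Batch per 2000 lb fused product:
  wollastonite: 1758 lb
  magnesium carbonate: 277.7 lb
  burnt dolomite: 39.88 lb
  zircon sand: 75.68 lb
Total batch = 2151 lb; LOI loss = 151.6 lb; yield = 92.95%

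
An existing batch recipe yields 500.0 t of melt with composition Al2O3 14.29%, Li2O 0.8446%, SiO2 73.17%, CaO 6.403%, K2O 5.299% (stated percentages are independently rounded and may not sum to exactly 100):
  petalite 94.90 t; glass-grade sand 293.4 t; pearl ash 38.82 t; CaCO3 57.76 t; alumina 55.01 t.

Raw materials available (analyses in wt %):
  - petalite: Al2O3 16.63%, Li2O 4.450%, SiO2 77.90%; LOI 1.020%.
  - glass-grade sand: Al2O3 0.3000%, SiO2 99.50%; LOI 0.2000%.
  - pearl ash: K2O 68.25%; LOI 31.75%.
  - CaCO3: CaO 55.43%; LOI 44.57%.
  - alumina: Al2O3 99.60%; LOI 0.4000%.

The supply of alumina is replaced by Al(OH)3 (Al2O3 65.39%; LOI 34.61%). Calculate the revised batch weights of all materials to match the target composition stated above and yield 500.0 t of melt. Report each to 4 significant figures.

Revised batch per 500.0 t melt:
  petalite: 94.90 t
  glass-grade sand: 293.4 t
  pearl ash: 38.82 t
  CaCO3: 57.76 t
  Al(OH)3: 83.79 t
Total batch = 568.7 t; LOI loss = 68.62 t

The whole derivation carries full float precision from first step to last; rounding to four significant digits applies to every intermediate as printed; every reported result is rounded exactly once; all derived quantities are rebuilt in full precision (glass mass, totals, the yield, the five compositions, LOI) using the weight values on 500.0 t of glass, exactly as shown in either problem or answer.
Target masses of each oxide per 500.0 t melt:
  Al2O3: 14.29% × 500.0 = 71.45 t
  Li2O: 0.8446% × 500.0 = 4.223 t
  SiO2: 73.17% × 500.0 = 365.8 t
  CaO: 6.403% × 500.0 = 32.02 t
  K2O: 5.299% × 500.0 = 26.50 t
Verifying the oxide balance working from each reported weight, at the basis given (target by target, the sums agree net of answer rounding effects):
  Al2O3: 94.90·0.1663 + 293.4·0.003000 + 83.79·0.6539 = 71.45 t (target 71.45 t)
  Li2O: 94.90·0.04450 = 4.223 t (target 4.223 t)
  SiO2: 94.90·0.7790 + 293.4·0.9950 = 365.9 t (target 365.8 t)
  CaO: 57.76·0.5543 = 32.02 t (target 32.02 t)
  K2O: 38.82·0.6825 = 26.49 t (target 26.50 t)
Consistency of the glass mass: batch Σ − ignition loss = 500.0 t (the Σ of target masses is 500.0 t; basis as stated: 500.0 t — gaps are rounding artifacts).
Summing the batch: Σ batch = 568.7 t; ignition loss, Σ(batch × LOI) = 68.62 t; glass ÷ batch gives a yield of 87.93%.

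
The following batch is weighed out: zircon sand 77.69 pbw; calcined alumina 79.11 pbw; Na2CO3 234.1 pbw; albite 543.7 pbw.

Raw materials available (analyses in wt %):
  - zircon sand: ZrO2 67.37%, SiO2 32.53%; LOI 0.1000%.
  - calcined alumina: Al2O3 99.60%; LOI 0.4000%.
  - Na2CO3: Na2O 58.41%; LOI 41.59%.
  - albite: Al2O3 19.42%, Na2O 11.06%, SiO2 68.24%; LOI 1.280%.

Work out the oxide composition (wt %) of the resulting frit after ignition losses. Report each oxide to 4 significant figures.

Glass mass = 829.9 pbw (batch 934.6 − LOI 104.7).
Composition: Al2O3 22.22%, Na2O 23.72%, ZrO2 6.307%, SiO2 47.75%

All internal work holds exact precision in every operation — intermediates are shown, rounded to 4 significant figures, in the working; every reported value sees exactly one rounding; the derived quantities (net glass mass, yield, the totals, the four compositions, ignition loss) are recomputed at full precision using the weight values for 829.9 pbw of glass exactly as printed in the problem or answer text.
Oxide masses out of the charge:
  Al2O3: 79.11·0.9960 + 543.7·0.1942 = 184.4 pbw
  Na2O: 234.1·0.5841 + 543.7·0.1106 = 196.9 pbw
  ZrO2: 77.69·0.6737 = 52.34 pbw
  SiO2: 77.69·0.3253 + 543.7·0.6824 = 396.3 pbw
LOI: 77.69·0.001000 + 79.11·0.004000 + 234.1·0.4159 + 543.7·0.01280 = 104.7 pbw
Net of LOI, the glass mass = 934.6 − 104.7 = 829.9 pbw (= Σ oxide masses)
percent by weight: oxide/glass ×100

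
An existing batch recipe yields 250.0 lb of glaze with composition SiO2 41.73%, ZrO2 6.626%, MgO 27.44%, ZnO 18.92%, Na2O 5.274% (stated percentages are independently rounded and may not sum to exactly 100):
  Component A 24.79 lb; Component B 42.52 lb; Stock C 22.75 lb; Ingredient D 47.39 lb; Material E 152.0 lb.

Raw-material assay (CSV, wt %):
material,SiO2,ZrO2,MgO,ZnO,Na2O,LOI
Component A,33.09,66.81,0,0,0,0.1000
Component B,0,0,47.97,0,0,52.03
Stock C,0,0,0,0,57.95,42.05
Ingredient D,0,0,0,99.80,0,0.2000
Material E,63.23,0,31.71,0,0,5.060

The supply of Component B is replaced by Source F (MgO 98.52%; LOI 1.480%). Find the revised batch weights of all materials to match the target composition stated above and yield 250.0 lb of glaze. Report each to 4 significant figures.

Revised batch per 250.0 lb glaze:
  Component A: 24.79 lb
  Source F: 20.70 lb
  Stock C: 22.75 lb
  Ingredient D: 47.39 lb
  Material E: 152.0 lb
Total batch = 267.6 lb; LOI loss = 17.68 lb

In-progress results are displayed rounded off to 4 significant figures within the worked lines; the whole derivation runs at exact precision throughout. Each reported number takes a single rounding — the derived quantities are computed from the weighed amounts at 250.0 lb of glass at full float precision (net glass mass, the totals, ignition loss, yield, the five compositions) as given in the problem or answer text.
Oxide mass targets, per 250.0 lb glaze:
  SiO2: 41.73% × 250.0 = 104.3 lb
  ZrO2: 6.626% × 250.0 = 16.57 lb
  MgO: 27.44% × 250.0 = 68.60 lb
  ZnO: 18.92% × 250.0 = 47.30 lb
  Na2O: 5.274% × 250.0 = 13.18 lb
Balance tally, oxide-wise, with the batch weights as given, at the basis given (sums match the target masses exact up to rounding of places):
  SiO2: 24.79·0.3309 + 152.0·0.6323 = 104.3 lb (target 104.3 lb)
  ZrO2: 24.79·0.6681 = 16.56 lb (target 16.57 lb)
  MgO: 20.70·0.9852 + 152.0·0.3171 = 68.59 lb (target 68.60 lb)
  ZnO: 47.39·0.9980 = 47.30 lb (target 47.30 lb)
  Na2O: 22.75·0.5795 = 13.18 lb (target 13.18 lb)
Auditing the glass mass value: total batch − LOI = 249.9 lb (the Σ of target masses is 250.0 lb; stated basis 250.0 lb — rounding explains the deltas).
Total batch = Σ batch = 267.6 lb; loss to ignition Σ batch·LOI = 17.68 lb; yield = glass ÷ total batch = 93.39%.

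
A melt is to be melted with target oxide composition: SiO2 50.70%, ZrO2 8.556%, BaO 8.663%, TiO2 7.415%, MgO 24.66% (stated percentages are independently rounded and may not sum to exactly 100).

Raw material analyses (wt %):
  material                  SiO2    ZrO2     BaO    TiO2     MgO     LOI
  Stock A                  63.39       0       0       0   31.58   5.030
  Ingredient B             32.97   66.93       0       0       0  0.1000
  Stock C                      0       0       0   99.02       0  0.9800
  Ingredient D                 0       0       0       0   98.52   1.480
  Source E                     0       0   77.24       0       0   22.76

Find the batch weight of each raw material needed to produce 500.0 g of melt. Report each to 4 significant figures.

Batch per 500.0 g melt:
  Stock A: 366.7 g
  Ingredient B: 63.92 g
  Stock C: 37.44 g
  Ingredient D: 7.621 g
  Source E: 56.08 g
Total batch = 531.8 g; LOI loss = 31.75 g; yield = 94.03%

Each numeric step holds full precision throughout; working values are shown rounded to 4 significant figures at each printed step. Every reported figure includes exactly one rounding — derived quantities are carried in full precision (the yield, ignition loss, five oxide percentages, glass mass, the totals) from the weighed amounts at 500.0 g of glass exactly as printed in the question or the answer.
Per-oxide target masses for 500.0 g melt:
  SiO2: 50.70% × 500.0 = 253.5 g
  ZrO2: 8.556% × 500.0 = 42.78 g
  BaO: 8.663% × 500.0 = 43.32 g
  TiO2: 7.415% × 500.0 = 37.08 g
  MgO: 24.66% × 500.0 = 123.3 g
A balance pass over the oxides, working from each reported weight, against the basis in use (every target is met by its sum given rounding of the digits):
  SiO2: 366.7·0.6339 + 63.92·0.3297 = 253.5 g (target 253.5 g)
  ZrO2: 63.92·0.6693 = 42.78 g (target 42.78 g)
  BaO: 56.08·0.7724 = 43.32 g (target 43.32 g)
  TiO2: 37.44·0.9902 = 37.07 g (target 37.08 g)
  MgO: 366.7·0.3158 + 7.621·0.9852 = 123.3 g (target 123.3 g)
Glass-mass bookkeeping: Σ batch − LOI loss = 500.0 g (targets for the oxides total 500.0 g; against the stated basis, 500.0 g — a pure rounding effect).
Summing the batch: Σ batch = 531.8 g; loss to ignition Σ batch·LOI = 31.75 g; yield, glass over the total, = 94.03%.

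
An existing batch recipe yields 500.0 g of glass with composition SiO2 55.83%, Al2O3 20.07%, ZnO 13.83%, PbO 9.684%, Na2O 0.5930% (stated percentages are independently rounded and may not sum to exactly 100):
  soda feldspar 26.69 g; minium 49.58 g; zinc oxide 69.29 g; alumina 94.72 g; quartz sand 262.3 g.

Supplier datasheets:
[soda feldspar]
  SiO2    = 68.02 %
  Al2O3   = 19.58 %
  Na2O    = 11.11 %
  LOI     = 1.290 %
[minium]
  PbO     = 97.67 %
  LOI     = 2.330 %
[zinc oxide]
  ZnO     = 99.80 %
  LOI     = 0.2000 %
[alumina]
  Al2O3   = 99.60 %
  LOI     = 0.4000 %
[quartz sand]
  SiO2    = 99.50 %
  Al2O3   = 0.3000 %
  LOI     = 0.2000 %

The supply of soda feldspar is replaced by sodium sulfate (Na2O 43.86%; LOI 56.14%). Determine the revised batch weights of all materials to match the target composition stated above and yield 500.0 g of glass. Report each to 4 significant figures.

Revised batch per 500.0 g glass:
  sodium sulfate: 6.760 g
  minium: 49.58 g
  zinc oxide: 69.29 g
  alumina: 99.91 g
  quartz sand: 280.6 g
Total batch = 506.1 g; LOI loss = 6.050 g

The whole derivation carries full precision at all times. Mid-chain values appear rounded to four significant figures at each printed step; each reported value receives exactly one rounding; derived quantities (ignition loss, the totals, five oxide percentages, yield, glass mass) are rebuilt in exact precision starting from the weights at 500.0 g of glass as quoted within the problem or the answer.
The oxide mass targets at 500.0 g glass:
  SiO2: 55.83% × 500.0 = 279.2 g
  Al2O3: 20.07% × 500.0 = 100.4 g
  ZnO: 13.83% × 500.0 = 69.15 g
  PbO: 9.684% × 500.0 = 48.42 g
  Na2O: 0.5930% × 500.0 = 2.965 g
Balance tally, oxide-wise, applying the batch weights above, for the quoted basis mass (sum by sum, the targets are met net of answer rounding effects):
  SiO2: 280.6·0.9950 = 279.2 g (target 279.2 g)
  Al2O3: 99.91·0.9960 + 280.6·0.003000 = 100.4 g (target 100.4 g)
  ZnO: 69.29·0.9980 = 69.15 g (target 69.15 g)
  PbO: 49.58·0.9767 = 48.42 g (target 48.42 g)
  Na2O: 6.760·0.4386 = 2.965 g (target 2.965 g)
Consistency of the glass mass: total charge less LOI = 500.1 g (the targets, summed, come to 500.0 g; against the stated basis, 500.0 g — any gap is answer rounding).
Batch grand total — Σ batch = 506.1 g; Σ batch·LOI gives LOI loss = 6.050 g; glass ÷ batch gives a yield of 98.80%.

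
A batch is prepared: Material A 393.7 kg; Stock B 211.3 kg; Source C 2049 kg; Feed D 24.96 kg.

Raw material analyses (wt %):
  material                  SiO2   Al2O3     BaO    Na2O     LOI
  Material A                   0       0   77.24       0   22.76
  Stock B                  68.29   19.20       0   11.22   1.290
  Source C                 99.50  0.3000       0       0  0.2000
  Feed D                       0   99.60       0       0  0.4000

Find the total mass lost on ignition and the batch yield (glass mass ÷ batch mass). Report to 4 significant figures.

LOI loss = 96.53 kg; glass = 2582 kg; yield = 96.40%

Full float precision is maintained end to end — values along the way appear, rounded to 4 significant figures, across the worked steps. Each reported result is rounded exactly once — all derived quantities (totals, glass mass, the four compositions, ignition loss, the yield) are re-derived from the weighed amounts on 2582 kg of glass in full precision, precisely as stated by the question or the answer.
Ignition loss by material:
  Material A: 393.7 × 0.2276 = 89.61 kg
  Stock B: 211.3 × 0.01290 = 2.726 kg
  Source C: 2049 × 0.002000 = 4.098 kg
  Feed D: 24.96 × 0.004000 = 0.09984 kg
Total LOI = 96.53 kg
Glass = batch − LOI = 2679 − 96.53 = 2582 kg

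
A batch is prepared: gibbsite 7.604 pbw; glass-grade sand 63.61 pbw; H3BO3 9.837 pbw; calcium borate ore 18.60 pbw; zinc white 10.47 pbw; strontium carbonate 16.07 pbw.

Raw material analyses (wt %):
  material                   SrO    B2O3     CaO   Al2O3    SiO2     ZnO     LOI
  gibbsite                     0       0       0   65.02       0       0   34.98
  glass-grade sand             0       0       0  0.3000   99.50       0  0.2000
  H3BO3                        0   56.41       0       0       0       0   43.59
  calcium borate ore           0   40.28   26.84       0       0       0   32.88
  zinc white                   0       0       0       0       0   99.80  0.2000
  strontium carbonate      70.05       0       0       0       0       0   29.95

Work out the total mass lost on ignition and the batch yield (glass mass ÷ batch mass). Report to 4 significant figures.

Intermediates are printed, with 4-significant-digit rounding, on the page. All arithmetic maintains full float precision from first step to last; exactly one rounding lands on every reported number; the derived quantities, which include net glass mass, LOI, six oxide percentages, yield, totals, are recomputed at exact precision, as quoted within the problem or the answer, using the weight values for 108.2 pbw of glass.
Material-by-material LOI:
  gibbsite: 7.604 × 0.3498 = 2.660 pbw
  glass-grade sand: 63.61 × 0.002000 = 0.1272 pbw
  H3BO3: 9.837 × 0.4359 = 4.288 pbw
  calcium borate ore: 18.60 × 0.3288 = 6.116 pbw
  zinc white: 10.47 × 0.002000 = 0.02094 pbw
  strontium carbonate: 16.07 × 0.2995 = 4.813 pbw
Total LOI = 18.02 pbw
Glass = batch − LOI = 126.2 − 18.02 = 108.2 pbw

LOI loss = 18.02 pbw; glass = 108.2 pbw; yield = 85.72%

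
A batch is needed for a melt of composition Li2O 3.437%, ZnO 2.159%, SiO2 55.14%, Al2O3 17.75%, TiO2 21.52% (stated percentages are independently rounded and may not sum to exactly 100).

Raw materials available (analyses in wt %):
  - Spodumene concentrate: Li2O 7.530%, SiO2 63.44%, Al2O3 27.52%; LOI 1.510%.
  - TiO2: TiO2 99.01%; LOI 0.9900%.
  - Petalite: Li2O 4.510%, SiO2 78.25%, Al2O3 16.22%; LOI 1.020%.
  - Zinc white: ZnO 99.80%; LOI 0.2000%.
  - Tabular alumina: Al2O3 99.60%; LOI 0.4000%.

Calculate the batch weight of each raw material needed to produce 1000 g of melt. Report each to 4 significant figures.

Batch per 1000 g melt:
  Spodumene concentrate: 66.85 g
  TiO2: 217.4 g
  Petalite: 650.5 g
  Zinc white: 21.63 g
  Tabular alumina: 53.81 g
Total batch = 1010 g; LOI loss = 10.06 g; yield = 99.00%

Each numeric step holds full float precision at all times. In-progress results are shown rounded off to 4 significant figures across the worked steps — exactly one rounding is applied to each reported result — derived quantities, which include net glass mass, five oxide percentages, yield, totals, ignition loss, are rebuilt in full precision, precisely as stated by problem or answer, starting from the weights at 1000 g of glass.
Oxide-by-oxide targets in 1000 g melt:
  Li2O: 3.437% × 1000 = 34.37 g
  ZnO: 2.159% × 1000 = 21.59 g
  SiO2: 55.14% × 1000 = 551.4 g
  Al2O3: 17.75% × 1000 = 177.5 g
  TiO2: 21.52% × 1000 = 215.2 g
Balance tally, oxide-wise, with the batch weights as given, against the basis in use (oxide sums agree with the targets modulo rounding of the values):
  Li2O: 66.85·0.07530 + 650.5·0.04510 = 34.37 g (target 34.37 g)
  ZnO: 21.63·0.9980 = 21.59 g (target 21.59 g)
  SiO2: 66.85·0.6344 + 650.5·0.7825 = 551.4 g (target 551.4 g)
  Al2O3: 66.85·0.2752 + 650.5·0.1622 + 53.81·0.9960 = 177.5 g (target 177.5 g)
  TiO2: 217.4·0.9901 = 215.2 g (target 215.2 g)
The glass-mass cross-check: net batch after ignition = 1000 g (per-oxide target masses sum to 1000 g; the stated basis being 1000 g — rounding explains the deltas).
Adding the batch up: Σ batch = 1010 g; the LOI term Σ batch·LOI equals 10.06 g; glass ÷ batch gives a yield of 99.00%.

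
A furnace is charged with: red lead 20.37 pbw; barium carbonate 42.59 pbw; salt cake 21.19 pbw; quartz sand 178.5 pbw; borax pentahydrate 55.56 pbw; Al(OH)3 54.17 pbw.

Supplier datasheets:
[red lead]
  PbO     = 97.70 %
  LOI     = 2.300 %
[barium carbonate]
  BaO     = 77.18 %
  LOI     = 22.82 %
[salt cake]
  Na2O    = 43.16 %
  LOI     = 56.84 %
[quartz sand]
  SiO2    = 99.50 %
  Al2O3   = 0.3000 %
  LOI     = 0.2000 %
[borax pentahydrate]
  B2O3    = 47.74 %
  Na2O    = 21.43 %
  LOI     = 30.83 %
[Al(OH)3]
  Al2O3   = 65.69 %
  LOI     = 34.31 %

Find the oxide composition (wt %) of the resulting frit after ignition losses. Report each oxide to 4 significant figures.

All internal work keeps full float precision through every step. In-progress results are shown, with 4-significant-figure rounding, between the steps; each reported figure undergoes a single rounding; derived quantities, including glass mass, the totals, ignition loss, the six compositions, the yield, are carried from the batch weights at 314.1 pbw of glass in full precision as quoted within the problem or the answer.
Delivered oxide masses:
  SiO2: 178.5·0.9950 = 177.6 pbw
  PbO: 20.37·0.9770 = 19.90 pbw
  BaO: 42.59·0.7718 = 32.87 pbw
  Al2O3: 178.5·0.003000 + 54.17·0.6569 = 36.12 pbw
  B2O3: 55.56·0.4774 = 26.52 pbw
  Na2O: 21.19·0.4316 + 55.56·0.2143 = 21.05 pbw
LOI: 20.37·0.02300 + 42.59·0.2282 + 21.19·0.5684 + 178.5·0.002000 + 55.56·0.3083 + 54.17·0.3431 = 58.30 pbw
Glass mass = batch − LOI = 372.4 − 58.30 = 314.1 pbw (= Σ oxide masses)
wt % = 100 × oxide mass / glass mass

Glass mass = 314.1 pbw (batch 372.4 − LOI 58.30).
Composition: SiO2 56.55%, PbO 6.337%, BaO 10.47%, Al2O3 11.50%, B2O3 8.445%, Na2O 6.703%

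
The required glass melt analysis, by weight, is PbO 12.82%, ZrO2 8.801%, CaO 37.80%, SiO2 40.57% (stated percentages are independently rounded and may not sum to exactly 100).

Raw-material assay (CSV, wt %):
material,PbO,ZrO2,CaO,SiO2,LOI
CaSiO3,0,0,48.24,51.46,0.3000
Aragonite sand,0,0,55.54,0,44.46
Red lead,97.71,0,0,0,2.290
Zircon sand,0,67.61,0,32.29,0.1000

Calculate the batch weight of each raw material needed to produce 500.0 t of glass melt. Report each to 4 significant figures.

Full precision is kept in every operation; mid-chain values appear rounded to four significant digits in the printout. Exactly one rounding is applied to each reported figure. Derived quantities, including net glass mass, LOI, the four compositions, the totals, yield, are recomputed using the weight values at 500.0 t of glass in exact precision as written in the problem or answer text.
Per-oxide target masses for 500.0 t glass melt:
  PbO: 12.82% × 500.0 = 64.10 t
  ZrO2: 8.801% × 500.0 = 44.00 t
  CaO: 37.80% × 500.0 = 189.0 t
  SiO2: 40.57% × 500.0 = 202.8 t
Per-oxide balance check given the weights on record, versus the basis set out (delivered sums recover each target inside rounding margins):
  PbO: 65.60·0.9771 = 64.10 t (target 64.10 t)
  ZrO2: 65.09·0.6761 = 44.01 t (target 44.00 t)
  CaO: 353.3·0.4824 + 33.39·0.5554 = 189.0 t (target 189.0 t)
  SiO2: 353.3·0.5146 + 65.09·0.3229 = 202.8 t (target 202.8 t)
Auditing the glass mass value: net batch after ignition = 499.9 t (the Σ of target masses is 500.0 t; stated basis 500.0 t — differing by rounding only).
Batch grand total — Σ batch = 517.4 t; Σ batch·LOI gives LOI loss = 17.47 t; glass ÷ batch gives a yield of 96.62%.

Batch per 500.0 t glass melt:
  CaSiO3: 353.3 t
  Aragonite sand: 33.39 t
  Red lead: 65.60 t
  Zircon sand: 65.09 t
Total batch = 517.4 t; LOI loss = 17.47 t; yield = 96.62%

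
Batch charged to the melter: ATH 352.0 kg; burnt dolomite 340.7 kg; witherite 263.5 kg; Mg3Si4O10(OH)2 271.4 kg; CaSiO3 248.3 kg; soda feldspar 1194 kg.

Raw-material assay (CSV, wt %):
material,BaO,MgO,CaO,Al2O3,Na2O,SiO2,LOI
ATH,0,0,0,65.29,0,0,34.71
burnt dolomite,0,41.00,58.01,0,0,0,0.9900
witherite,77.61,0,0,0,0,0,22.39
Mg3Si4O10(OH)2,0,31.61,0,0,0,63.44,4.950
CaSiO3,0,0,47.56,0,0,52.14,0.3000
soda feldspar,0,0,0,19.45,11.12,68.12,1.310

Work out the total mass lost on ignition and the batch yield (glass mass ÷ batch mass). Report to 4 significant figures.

LOI loss = 214.4 kg; glass = 2456 kg; yield = 91.97%

The whole derivation holds full precision from first step to last — the intermediate values appear with 4-significant-digit rounding across the worked steps; every reported value is rounded once only; derived quantities are computed at full float precision (the totals, six oxide percentages, yield, LOI, glass mass) from the weighed amounts at 2456 kg of glass, as given in the problem or answer text.
Each material's LOI contribution:
  ATH: 352.0 × 0.3471 = 122.2 kg
  burnt dolomite: 340.7 × 0.009900 = 3.373 kg
  witherite: 263.5 × 0.2239 = 59.00 kg
  Mg3Si4O10(OH)2: 271.4 × 0.04950 = 13.43 kg
  CaSiO3: 248.3 × 0.003000 = 0.7449 kg
  soda feldspar: 1194 × 0.01310 = 15.64 kg
Total LOI = 214.4 kg
Glass = batch − LOI = 2670 − 214.4 = 2456 kg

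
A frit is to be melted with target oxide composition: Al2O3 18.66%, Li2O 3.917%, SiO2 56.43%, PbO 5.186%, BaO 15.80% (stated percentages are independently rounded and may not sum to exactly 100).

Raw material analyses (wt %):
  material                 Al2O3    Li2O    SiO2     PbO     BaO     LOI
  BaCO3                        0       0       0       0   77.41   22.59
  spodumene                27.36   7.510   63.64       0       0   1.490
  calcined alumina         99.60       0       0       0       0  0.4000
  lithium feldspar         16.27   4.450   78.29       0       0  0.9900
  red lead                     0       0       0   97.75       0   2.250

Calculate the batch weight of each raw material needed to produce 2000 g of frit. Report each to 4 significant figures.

The working math holds full float precision from start to finish; mid-chain values appear with 4-significant-figure rounding across the worked steps. Each reported value includes exactly one rounding — derived quantities, including the totals, net glass mass, yield, the five compositions, LOI, are re-derived using the weight values at 2000 g of glass in exact precision, as quoted within the problem or answer text.
Oxide mass targets, per 2000 g frit:
  Al2O3: 18.66% × 2000 = 373.2 g
  Li2O: 3.917% × 2000 = 78.34 g
  SiO2: 56.43% × 2000 = 1129 g
  PbO: 5.186% × 2000 = 103.7 g
  BaO: 15.80% × 2000 = 316.0 g
Verifying the oxide balance with the batch weights as given, under the basis named above (every target is met by its sum given rounding of the digits):
  Al2O3: 364.5·0.2736 + 87.48·0.9960 + 1145·0.1627 = 373.1 g (target 373.2 g)
  Li2O: 364.5·0.07510 + 1145·0.04450 = 78.33 g (target 78.34 g)
  SiO2: 364.5·0.6364 + 1145·0.7829 = 1128 g (target 1129 g)
  PbO: 106.1·0.9775 = 103.7 g (target 103.7 g)
  BaO: 408.2·0.7741 = 316.0 g (target 316.0 g)
Consistency of the glass mass: total charge less LOI = 2000 g (the targets, summed, come to 2000 g; versus the stated basis of 2000 g — differing by rounding only).
Whole-batch sum: Σ batch = 2111 g; the LOI term Σ batch·LOI equals 111.7 g; as yield: glass ÷ batch → 94.71%.

Batch per 2000 g frit:
  BaCO3: 408.2 g
  spodumene: 364.5 g
  calcined alumina: 87.48 g
  lithium feldspar: 1145 g
  red lead: 106.1 g
Total batch = 2111 g; LOI loss = 111.7 g; yield = 94.71%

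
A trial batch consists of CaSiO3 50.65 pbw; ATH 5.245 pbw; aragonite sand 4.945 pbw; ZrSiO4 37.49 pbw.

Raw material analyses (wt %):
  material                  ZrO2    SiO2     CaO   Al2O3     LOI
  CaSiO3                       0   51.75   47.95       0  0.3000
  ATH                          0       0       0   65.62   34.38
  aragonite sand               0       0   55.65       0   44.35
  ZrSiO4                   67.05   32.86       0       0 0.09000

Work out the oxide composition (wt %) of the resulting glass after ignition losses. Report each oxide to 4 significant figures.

All internal work holds full float precision in all steps. In-progress results are displayed rounded to four significant figures in the working; each reported figure takes exactly one rounding — all derived quantities (the yield, totals, glass mass, ignition loss, four oxide percentages) are computed using the weight values for 94.15 pbw of glass in exact precision, precisely as stated by the problem or answer text.
Oxide masses out of the charge:
  ZrO2: 37.49·0.6705 = 25.14 pbw
  SiO2: 50.65·0.5175 + 37.49·0.3286 = 38.53 pbw
  CaO: 50.65·0.4795 + 4.945·0.5565 = 27.04 pbw
  Al2O3: 5.245·0.6562 = 3.442 pbw
LOI: 50.65·0.003000 + 5.245·0.3438 + 4.945·0.4435 + 37.49·9.000e-04 = 4.182 pbw
Glass = total batch minus LOI = 98.33 − 4.182 = 94.15 pbw (the oxide masses sum to this)
percent by weight: oxide/glass ×100

Glass mass = 94.15 pbw (batch 98.33 − LOI 4.182).
Composition: ZrO2 26.70%, SiO2 40.93%, CaO 28.72%, Al2O3 3.656%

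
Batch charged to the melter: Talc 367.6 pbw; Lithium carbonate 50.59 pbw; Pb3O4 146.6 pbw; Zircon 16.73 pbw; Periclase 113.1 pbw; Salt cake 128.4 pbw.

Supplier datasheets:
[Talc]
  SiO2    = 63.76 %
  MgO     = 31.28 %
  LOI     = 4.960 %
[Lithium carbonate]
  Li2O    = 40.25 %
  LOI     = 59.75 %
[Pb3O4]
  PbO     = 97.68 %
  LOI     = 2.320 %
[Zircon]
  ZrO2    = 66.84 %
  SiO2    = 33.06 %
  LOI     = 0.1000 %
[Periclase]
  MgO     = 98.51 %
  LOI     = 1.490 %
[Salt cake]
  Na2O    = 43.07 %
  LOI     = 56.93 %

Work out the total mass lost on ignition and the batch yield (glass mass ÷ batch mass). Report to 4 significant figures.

LOI loss = 126.7 pbw; glass = 696.4 pbw; yield = 84.61%

Working values appear, rounded to 4 significant figures, in the printout; all internal work holds exact precision end to end; a single rounding produces each reported result. All derived quantities, which include ignition loss, the totals, yield, the six compositions, net glass mass, are recomputed in full float precision, exactly as printed in either problem or answer, from the batch weights for 696.4 pbw of glass.
LOI of each material in turn:
  Talc: 367.6 × 0.04960 = 18.23 pbw
  Lithium carbonate: 50.59 × 0.5975 = 30.23 pbw
  Pb3O4: 146.6 × 0.02320 = 3.401 pbw
  Zircon: 16.73 × 0.001000 = 0.01673 pbw
  Periclase: 113.1 × 0.01490 = 1.685 pbw
  Salt cake: 128.4 × 0.5693 = 73.10 pbw
Total LOI = 126.7 pbw
Glass = batch − LOI = 823.0 − 126.7 = 696.4 pbw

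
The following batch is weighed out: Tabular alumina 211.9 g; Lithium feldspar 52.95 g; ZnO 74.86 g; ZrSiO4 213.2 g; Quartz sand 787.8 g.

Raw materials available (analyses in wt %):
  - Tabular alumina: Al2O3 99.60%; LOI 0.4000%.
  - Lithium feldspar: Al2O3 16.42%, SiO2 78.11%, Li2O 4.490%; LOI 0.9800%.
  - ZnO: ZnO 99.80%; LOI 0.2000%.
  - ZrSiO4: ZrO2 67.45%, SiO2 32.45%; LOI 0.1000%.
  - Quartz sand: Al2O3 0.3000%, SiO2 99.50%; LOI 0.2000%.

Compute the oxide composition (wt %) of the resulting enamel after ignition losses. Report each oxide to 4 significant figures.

Glass mass = 1337 g (batch 1341 − LOI 3.305).
Composition: Al2O3 16.61%, ZrO2 10.75%, SiO2 66.88%, ZnO 5.586%, Li2O 0.1778%

Working values are shown rounded to four significant digits across the worked steps — all internal work carries full float precision at all times; each reported number is rounded just once; derived quantities (the yield, the five compositions, glass mass, totals, LOI) are carried starting from the weights on 1337 g of glass at full float precision as quoted within the problem or answer text.
Oxide-by-oxide delivered mass:
  Al2O3: 211.9·0.9960 + 52.95·0.1642 + 787.8·0.003000 = 222.1 g
  ZrO2: 213.2·0.6745 = 143.8 g
  SiO2: 52.95·0.7811 + 213.2·0.3245 + 787.8·0.9950 = 894.4 g
  ZnO: 74.86·0.9980 = 74.71 g
  Li2O: 52.95·0.04490 = 2.377 g
LOI: 211.9·0.004000 + 52.95·0.009800 + 74.86·0.002000 + 213.2·0.001000 + 787.8·0.002000 = 3.305 g
Resulting glass, batch − LOI: 1341 − 3.305 = 1337 g (consistent with Σ oxide mass)
wt % = 100 × oxide mass / glass mass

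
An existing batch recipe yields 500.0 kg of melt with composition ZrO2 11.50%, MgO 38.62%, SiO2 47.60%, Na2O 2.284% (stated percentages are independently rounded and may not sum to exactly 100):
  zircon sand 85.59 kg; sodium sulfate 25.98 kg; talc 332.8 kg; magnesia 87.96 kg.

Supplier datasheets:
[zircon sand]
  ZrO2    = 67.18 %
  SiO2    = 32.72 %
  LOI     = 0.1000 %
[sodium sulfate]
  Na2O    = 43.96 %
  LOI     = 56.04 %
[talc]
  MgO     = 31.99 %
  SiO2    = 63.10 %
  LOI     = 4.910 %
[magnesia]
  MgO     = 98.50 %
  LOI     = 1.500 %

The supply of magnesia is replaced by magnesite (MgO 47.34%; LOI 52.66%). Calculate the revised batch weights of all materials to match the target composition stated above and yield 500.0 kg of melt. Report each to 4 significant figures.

Revised batch per 500.0 kg melt:
  zircon sand: 85.59 kg
  sodium sulfate: 25.98 kg
  talc: 332.8 kg
  magnesite: 183.0 kg
Total batch = 627.4 kg; LOI loss = 127.4 kg

Every computation maintains full float precision in every operation; values along the way are printed rounded off to 4 significant figures as written; each reported value is rounded only once. All derived quantities (the yield, totals, the four compositions, glass mass, ignition loss) are rebuilt at full float precision using the weight values per 500.0 kg of glass as set out in question or answer.
Target masses of each oxide per 500.0 kg melt:
  ZrO2: 11.50% × 500.0 = 57.50 kg
  MgO: 38.62% × 500.0 = 193.1 kg
  SiO2: 47.60% × 500.0 = 238.0 kg
  Na2O: 2.284% × 500.0 = 11.42 kg
Per-oxide balance check per the reported batch figures, per the basis as stated (delivered sums recover each target once rounding is allowed for):
  ZrO2: 85.59·0.6718 = 57.50 kg (target 57.50 kg)
  MgO: 332.8·0.3199 + 183.0·0.4734 = 193.1 kg (target 193.1 kg)
  SiO2: 85.59·0.3272 + 332.8·0.6310 = 238.0 kg (target 238.0 kg)
  Na2O: 25.98·0.4396 = 11.42 kg (target 11.42 kg)
Glass-mass bookkeeping: total batch − LOI = 500.0 kg (oxide target masses add up to 500.0 kg; the stated basis being 500.0 kg — any gap is answer rounding).
Summing the batch: Σ batch = 627.4 kg; ignition loss, Σ(batch × LOI) = 127.4 kg; glass ÷ batch gives a yield of 79.70%.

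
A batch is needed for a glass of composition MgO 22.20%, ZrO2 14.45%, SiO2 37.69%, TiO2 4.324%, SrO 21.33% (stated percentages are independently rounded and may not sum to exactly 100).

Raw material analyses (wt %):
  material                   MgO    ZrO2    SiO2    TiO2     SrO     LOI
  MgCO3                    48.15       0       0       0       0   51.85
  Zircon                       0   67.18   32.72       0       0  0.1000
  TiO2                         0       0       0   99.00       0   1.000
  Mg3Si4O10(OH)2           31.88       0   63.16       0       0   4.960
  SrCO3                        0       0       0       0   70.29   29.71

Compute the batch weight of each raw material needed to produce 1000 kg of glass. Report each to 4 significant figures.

Batch per 1000 kg glass:
  MgCO3: 139.7 kg
  Zircon: 215.1 kg
  TiO2: 43.68 kg
  Mg3Si4O10(OH)2: 485.3 kg
  SrCO3: 303.5 kg
Total batch = 1187 kg; LOI loss = 187.3 kg; yield = 84.22%

In-progress results appear with 4-significant-figure rounding between the steps — all arithmetic holds exact precision from start to finish — each reported result takes a single rounding. All derived quantities (the five compositions, ignition loss, the yield, the totals, net glass mass) are carried in full float precision from the weighed amounts for 1000 kg of glass exactly as printed in problem or answer.
Per-oxide target masses for 1000 kg glass:
  MgO: 22.20% × 1000 = 222.0 kg
  ZrO2: 14.45% × 1000 = 144.5 kg
  SiO2: 37.69% × 1000 = 376.9 kg
  TiO2: 4.324% × 1000 = 43.24 kg
  SrO: 21.33% × 1000 = 213.3 kg
Checking each oxide sum from the weights as reported, versus the basis set out (every target is met by its sum modulo rounding of the values):
  MgO: 139.7·0.4815 + 485.3·0.3188 = 222.0 kg (target 222.0 kg)
  ZrO2: 215.1·0.6718 = 144.5 kg (target 144.5 kg)
  SiO2: 215.1·0.3272 + 485.3·0.6316 = 376.9 kg (target 376.9 kg)
  TiO2: 43.68·0.9900 = 43.24 kg (target 43.24 kg)
  SrO: 303.5·0.7029 = 213.3 kg (target 213.3 kg)
Glass-mass bookkeeping: batch total minus LOI = 1000 kg (targets for the oxides total 999.9 kg; stated basis 1000 kg — gaps are rounding artifacts).
Batch total: Σ batch = 1187 kg; LOI loss = Σ batch·LOI = 187.3 kg; the yield ratio, glass ÷ batch: 84.22%.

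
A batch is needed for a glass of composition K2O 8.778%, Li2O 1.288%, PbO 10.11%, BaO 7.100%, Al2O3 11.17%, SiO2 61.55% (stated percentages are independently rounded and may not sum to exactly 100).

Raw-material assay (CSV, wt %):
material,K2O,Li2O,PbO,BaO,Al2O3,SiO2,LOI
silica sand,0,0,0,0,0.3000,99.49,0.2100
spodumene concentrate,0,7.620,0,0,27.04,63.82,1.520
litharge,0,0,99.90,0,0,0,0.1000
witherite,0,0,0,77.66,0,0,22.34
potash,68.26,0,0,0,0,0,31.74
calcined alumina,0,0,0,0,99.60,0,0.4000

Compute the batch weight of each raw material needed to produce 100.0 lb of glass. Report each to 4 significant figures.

Batch per 100.0 lb glass:
  silica sand: 51.02 lb
  spodumene concentrate: 16.90 lb
  litharge: 10.12 lb
  witherite: 9.142 lb
  potash: 12.86 lb
  calcined alumina: 6.472 lb
Total batch = 106.5 lb; LOI loss = 6.524 lb; yield = 93.87%

All arithmetic maintains full float precision in every operation. Values along the way are displayed, with 4-significant-digit rounding, in the working. Exactly one rounding is applied to each reported result — the derived quantities are re-derived from the batch weights at 100.0 lb of glass at exact precision (LOI, glass mass, the yield, totals, six oxide percentages), as written in the question or the answer.
Target oxide masses per 100.0 lb glass:
  K2O: 8.778% × 100.0 = 8.778 lb
  Li2O: 1.288% × 100.0 = 1.288 lb
  PbO: 10.11% × 100.0 = 10.11 lb
  BaO: 7.100% × 100.0 = 7.100 lb
  Al2O3: 11.17% × 100.0 = 11.17 lb
  SiO2: 61.55% × 100.0 = 61.55 lb
Checking each oxide sum working from each reported weight, against the basis in use (oxide sums agree with the targets once rounding is allowed for):
  K2O: 12.86·0.6826 = 8.778 lb (target 8.778 lb)
  Li2O: 16.90·0.07620 = 1.288 lb (target 1.288 lb)
  PbO: 10.12·0.9990 = 10.11 lb (target 10.11 lb)
  BaO: 9.142·0.7766 = 7.100 lb (target 7.100 lb)
  Al2O3: 51.02·0.003000 + 16.90·0.2704 + 6.472·0.9960 = 11.17 lb (target 11.17 lb)
  SiO2: 51.02·0.9949 + 16.90·0.6382 = 61.55 lb (target 61.55 lb)
Consistency of the glass mass: net batch after ignition = 99.99 lb (the Σ of target masses is 100.0 lb; against the stated basis, 100.0 lb — differing by rounding only).
Total batch = Σ batch = 106.5 lb; LOI loss = Σ batch·LOI = 6.524 lb; yield: glass divided by total = 93.87%.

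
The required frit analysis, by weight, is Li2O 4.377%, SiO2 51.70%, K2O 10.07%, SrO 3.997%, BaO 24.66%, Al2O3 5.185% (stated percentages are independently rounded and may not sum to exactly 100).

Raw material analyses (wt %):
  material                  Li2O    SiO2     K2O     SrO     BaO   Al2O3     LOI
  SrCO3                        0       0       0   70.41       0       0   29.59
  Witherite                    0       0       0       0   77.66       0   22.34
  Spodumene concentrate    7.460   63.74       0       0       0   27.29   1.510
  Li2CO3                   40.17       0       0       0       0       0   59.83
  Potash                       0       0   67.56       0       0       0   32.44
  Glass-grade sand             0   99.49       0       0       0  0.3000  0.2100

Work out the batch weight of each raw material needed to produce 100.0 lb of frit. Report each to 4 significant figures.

The whole derivation keeps full float precision in every operation; the intermediate values are printed rounded off to 4 significant digits alongside each step — exactly one rounding goes into every reported number; all derived quantities are computed from the weighed amounts for 100.0 lb of glass at exact precision (totals, LOI, glass mass, the six compositions, the yield) precisely as stated by either problem or answer.
Oxide-by-oxide targets in 100.0 lb frit:
  Li2O: 4.377% × 100.0 = 4.377 lb
  SiO2: 51.70% × 100.0 = 51.70 lb
  K2O: 10.07% × 100.0 = 10.07 lb
  SrO: 3.997% × 100.0 = 3.997 lb
  BaO: 24.66% × 100.0 = 24.66 lb
  Al2O3: 5.185% × 100.0 = 5.185 lb
Sums-versus-targets review working from each reported weight, for the quoted basis mass (every target is met by its sum within answer rounding):
  Li2O: 18.56·0.07460 + 7.450·0.4017 = 4.377 lb (target 4.377 lb)
  SiO2: 18.56·0.6374 + 40.07·0.9949 = 51.70 lb (target 51.70 lb)
  K2O: 14.91·0.6756 = 10.07 lb (target 10.07 lb)
  SrO: 5.677·0.7041 = 3.997 lb (target 3.997 lb)
  BaO: 31.75·0.7766 = 24.66 lb (target 24.66 lb)
  Al2O3: 18.56·0.2729 + 40.07·0.003000 = 5.185 lb (target 5.185 lb)
Glass-mass closure: net batch after ignition = 99.99 lb (targets for the oxides total 99.99 lb; versus the stated basis of 100.0 lb — gaps are rounding artifacts).
Summing the batch: Σ batch = 118.4 lb; LOI removed, Σ of batch·LOI: 18.43 lb; yield = glass ÷ total batch = 84.44%.

Batch per 100.0 lb frit:
  SrCO3: 5.677 lb
  Witherite: 31.75 lb
  Spodumene concentrate: 18.56 lb
  Li2CO3: 7.450 lb
  Potash: 14.91 lb
  Glass-grade sand: 40.07 lb
Total batch = 118.4 lb; LOI loss = 18.43 lb; yield = 84.44%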